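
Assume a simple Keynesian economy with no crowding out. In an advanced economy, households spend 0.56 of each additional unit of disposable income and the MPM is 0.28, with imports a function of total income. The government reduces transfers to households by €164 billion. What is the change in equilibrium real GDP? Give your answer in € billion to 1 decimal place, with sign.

The transfer change shifts disposable income by −€164 billion, so first-round consumption changes by c·ΔTR = 0.56 × (−€164 billion) = −€91.84 billion.
Expenditure multiplier = 1/(1 − c + m) = 1/(1 − 0.56 + 0.28) = 1/0.72 ≈ 1.389.
The transfer multiplier is c × k ≈ 0.778, so ΔY = k × (c·ΔTR) = (−€91.84 billion) / 0.72 ≈ −€127.6 billion.

−€127.6 billion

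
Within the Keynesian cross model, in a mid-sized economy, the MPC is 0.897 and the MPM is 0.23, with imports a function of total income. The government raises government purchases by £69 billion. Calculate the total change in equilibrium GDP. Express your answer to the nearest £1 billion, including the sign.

Expenditure multiplier = 1/(1 − c + m) = 1/(1 − 0.897 + 0.23) = 1/0.333 ≈ 3.003.
ΔY = k × ΔG = (+£69 billion) / 0.333 ≈ +£207 billion.

+£207 billion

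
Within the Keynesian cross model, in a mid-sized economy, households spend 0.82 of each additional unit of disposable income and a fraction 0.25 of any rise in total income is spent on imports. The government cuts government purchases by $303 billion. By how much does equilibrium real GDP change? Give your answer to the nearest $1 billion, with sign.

Government-spending multiplier = 1/(1 − c + m) = 1/(1 − 0.82 + 0.25) = 1/0.43 ≈ 2.326.
ΔY = k × ΔG = (−$303 billion) / 0.43 ≈ −$705 billion.

−$705 billion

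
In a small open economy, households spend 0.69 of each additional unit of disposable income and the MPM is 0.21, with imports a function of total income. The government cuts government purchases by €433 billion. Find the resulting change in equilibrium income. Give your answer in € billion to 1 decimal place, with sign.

−€832.7 billion

Spending multiplier = 1/(1 − c + m) = 1/(1 − 0.69 + 0.21) = 1/0.52 ≈ 1.923.
ΔY = k × ΔG = (−€433 billion) / 0.52 ≈ −€832.7 billion.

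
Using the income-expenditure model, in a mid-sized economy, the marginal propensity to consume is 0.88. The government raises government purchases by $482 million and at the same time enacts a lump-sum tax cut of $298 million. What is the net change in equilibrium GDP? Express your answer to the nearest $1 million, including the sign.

Expenditure multiplier = 1/(1 − MPC) = 1/(1 − 0.88) = 1/0.12 ≈ 8.333.
ΔG contributes k·ΔG = (+$482 million) / 0.12 ≈ +$4,016.7 million.
ΔT of −$298 million changes first-round spending by −c·ΔT = +$262.24 million, contributing k·(−c·ΔT) = (+$262.24 million) / 0.12 ≈ +$2,185.3 million.
Net ΔY = k(ΔG − c·ΔT) = (+$744.24 million) / 0.12 = +$6,202 million.

+$6,202 million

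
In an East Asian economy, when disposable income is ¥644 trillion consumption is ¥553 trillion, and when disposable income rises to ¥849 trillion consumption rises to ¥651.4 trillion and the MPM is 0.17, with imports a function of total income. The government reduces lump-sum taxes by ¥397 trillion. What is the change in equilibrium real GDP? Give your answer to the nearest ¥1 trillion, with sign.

MPC = ΔC/ΔYd = (651.4 − 553)/(849 − 644) = 98.4/205 = 0.48.
A lump-sum tax change of −¥397 trillion shifts disposable income by +¥397 trillion; first-round consumption changes by −c × ΔT = −0.48 × (−¥397 trillion) = +¥190.56 trillion.
Expenditure multiplier = 1/(1 − c + m) = 1/(1 − 0.48 + 0.17) = 1/0.69 ≈ 1.449.
The tax multiplier is −c × k ≈ −0.696, so ΔY = k × (−c·ΔT) = (+¥190.56 trillion) / 0.69 ≈ +¥276 trillion.

+¥276 trillion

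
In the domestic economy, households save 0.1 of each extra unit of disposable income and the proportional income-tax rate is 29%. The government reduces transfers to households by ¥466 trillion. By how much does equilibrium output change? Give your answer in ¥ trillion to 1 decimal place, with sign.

−¥1,161.8 trillion

MPC = 1 − MPS = 1 − 0.1 = 0.9.
The transfer change shifts disposable income by −¥466 trillion, so first-round consumption changes by c·ΔTR = 0.9 × (−¥466 trillion) = −¥419.4 trillion.
Expenditure multiplier = 1/(1 − c(1−t)) = 1/(1 − 0.9×0.71) = 1/0.361 ≈ 2.77.
The transfer multiplier is c × k ≈ 2.493, so ΔY = k × (c·ΔTR) = (−¥419.4 trillion) / 0.361 ≈ −¥1,161.8 trillion.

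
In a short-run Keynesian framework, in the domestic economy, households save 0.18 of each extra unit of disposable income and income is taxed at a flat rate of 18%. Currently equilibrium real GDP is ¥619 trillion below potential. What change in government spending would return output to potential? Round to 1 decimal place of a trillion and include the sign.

+¥202.8 trillion

MPC = 1 − MPS = 1 − 0.18 = 0.82.
Spending multiplier = 1/(1 − c(1−t)) = 1/(1 − 0.82×0.82) = 1/0.3276 ≈ 3.053.
Need ΔY = +¥619 trillion, so ΔG = ΔY/k = (+¥619 trillion) × 0.3276 ≈ +¥202.8 trillion.
The government should increase government spending by ¥202.8 trillion.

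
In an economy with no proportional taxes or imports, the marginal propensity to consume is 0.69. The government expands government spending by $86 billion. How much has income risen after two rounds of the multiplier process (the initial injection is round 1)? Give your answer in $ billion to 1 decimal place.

$145.3 billion

Round 1 adds ΔG = $86 billion; each later round is MPC = 0.69 times the previous.
After 2 rounds: 86 + 59.34 = ΔG·(1 − c^2)/(1 − c) = 86 × (1 − 0.4761)/0.31 ≈ $145.3 billion.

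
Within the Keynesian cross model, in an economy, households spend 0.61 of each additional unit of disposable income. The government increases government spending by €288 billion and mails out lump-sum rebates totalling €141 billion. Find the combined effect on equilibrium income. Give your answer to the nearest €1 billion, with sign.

Expenditure multiplier = 1/(1 − MPC) = 1/(1 − 0.61) = 1/0.39 ≈ 2.564.
ΔG contributes k·ΔG = (+€288 billion) / 0.39 ≈ +€738.5 billion.
ΔT of −€141 billion changes first-round spending by −c·ΔT = +€86.01 billion, contributing k·(−c·ΔT) = (+€86.01 billion) / 0.39 ≈ +€220.5 billion.
Net ΔY = k(ΔG − c·ΔT) = (+€374.01 billion) / 0.39 = +€959 billion.

+€959 billion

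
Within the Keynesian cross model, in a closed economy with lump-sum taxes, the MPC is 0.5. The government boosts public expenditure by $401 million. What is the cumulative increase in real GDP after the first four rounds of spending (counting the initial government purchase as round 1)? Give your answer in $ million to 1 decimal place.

$751.9 million

Round 1 adds ΔG = $401 million; each later round is MPC = 0.5 times the previous.
After 4 rounds: 401 + 200.5 + 100.25 + 50.125 = ΔG·(1 − c^4)/(1 − c) = 401 × (1 − 0.0625)/0.5 ≈ $751.9 million.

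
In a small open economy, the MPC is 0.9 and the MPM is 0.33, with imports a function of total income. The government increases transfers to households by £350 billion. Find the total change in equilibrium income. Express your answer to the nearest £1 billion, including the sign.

The transfer change shifts disposable income by +£350 billion, so first-round consumption changes by c·ΔTR = 0.9 × (+£350 billion) = +£315 billion.
Expenditure multiplier = 1/(1 − c + m) = 1/(1 − 0.9 + 0.33) = 1/0.43 ≈ 2.326.
The transfer multiplier is c × k ≈ 2.093, so ΔY = k × (c·ΔTR) = (+£315 billion) / 0.43 ≈ +£733 billion.

+£733 billion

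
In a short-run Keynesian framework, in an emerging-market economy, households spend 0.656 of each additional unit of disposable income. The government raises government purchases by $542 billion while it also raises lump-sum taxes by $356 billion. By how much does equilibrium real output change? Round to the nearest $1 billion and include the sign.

Expenditure multiplier = 1/(1 − MPC) = 1/(1 − 0.656) = 1/0.344 ≈ 2.907.
ΔG contributes k·ΔG = (+$542 billion) / 0.344 ≈ +$1,575.6 billion.
ΔT of +$356 billion changes first-round spending by −c·ΔT = −$233.536 billion, contributing k·(−c·ΔT) = (−$233.536 billion) / 0.344 ≈ −$678.9 billion.
Net ΔY = k(ΔG − c·ΔT) = (+$308.464 billion) / 0.344 ≈ +$897 billion.

+$897 billion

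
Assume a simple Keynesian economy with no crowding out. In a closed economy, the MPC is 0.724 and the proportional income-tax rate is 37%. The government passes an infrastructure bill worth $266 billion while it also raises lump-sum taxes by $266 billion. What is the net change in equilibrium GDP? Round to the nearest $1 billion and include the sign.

Expenditure multiplier = 1/(1 − c(1−t)) = 1/(1 − 0.724×0.63) = 1/0.54388 ≈ 1.839.
ΔG contributes k·ΔG = (+$266 billion) / 0.54388 ≈ +$489.1 billion.
ΔT of +$266 billion changes first-round spending by −c·ΔT = −$192.584 billion, contributing k·(−c·ΔT) = (−$192.584 billion) / 0.54388 ≈ −$354.1 billion.
Net ΔY = k(ΔG − c·ΔT) = (+$73.416 billion) / 0.54388 ≈ +$135 billion.

+$135 billion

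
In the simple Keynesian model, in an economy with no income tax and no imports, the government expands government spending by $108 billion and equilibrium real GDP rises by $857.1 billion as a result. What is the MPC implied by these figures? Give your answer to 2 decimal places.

Implied spending multiplier k = ΔY/ΔG = 857.1/108 ≈ 7.9361.
Since k = 1/(1 − MPC), MPC = 1 − 1/k = 1 − ΔG/ΔY = 1 − 108/857.1 ≈ 0.87.

0.87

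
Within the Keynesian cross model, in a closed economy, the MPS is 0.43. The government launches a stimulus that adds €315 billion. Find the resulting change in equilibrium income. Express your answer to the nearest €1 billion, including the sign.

+€733 billion

MPC = 1 − MPS = 1 − 0.43 = 0.57.
Government-spending multiplier = 1/(1 − MPC) = 1/(1 − 0.57) = 1/0.43 ≈ 2.326.
ΔY = k × ΔG = (+€315 billion) / 0.43 ≈ +€733 billion.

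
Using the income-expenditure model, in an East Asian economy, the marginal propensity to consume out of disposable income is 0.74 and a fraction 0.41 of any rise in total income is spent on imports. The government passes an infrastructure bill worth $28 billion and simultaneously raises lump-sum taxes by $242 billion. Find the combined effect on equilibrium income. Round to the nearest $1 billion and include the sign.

−$225 billion

Expenditure multiplier = 1/(1 − c + m) = 1/(1 − 0.74 + 0.41) = 1/0.67 ≈ 1.493.
ΔG contributes k·ΔG = (+$28 billion) / 0.67 ≈ +$41.8 billion.
ΔT of +$242 billion changes first-round spending by −c·ΔT = −$179.08 billion, contributing k·(−c·ΔT) = (−$179.08 billion) / 0.67 ≈ −$267.3 billion.
Net ΔY = k(ΔG − c·ΔT) = (−$151.08 billion) / 0.67 ≈ −$225 billion.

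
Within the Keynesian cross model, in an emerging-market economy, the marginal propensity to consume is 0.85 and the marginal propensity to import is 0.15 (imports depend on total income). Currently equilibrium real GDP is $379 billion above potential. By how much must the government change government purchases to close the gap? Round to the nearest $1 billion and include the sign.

Spending multiplier = 1/(1 − c + m) = 1/(1 − 0.85 + 0.15) = 1/0.3 ≈ 3.333.
Need ΔY = −$379 billion, so ΔG = ΔY/k = (−$379 billion) × 0.3 ≈ −$114 billion.
The government should cut government purchases by $114 billion.

−$114 billion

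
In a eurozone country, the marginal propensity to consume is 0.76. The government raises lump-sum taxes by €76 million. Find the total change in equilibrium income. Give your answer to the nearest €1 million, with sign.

A lump-sum tax change of +€76 million shifts disposable income by −€76 million; first-round consumption changes by −c × ΔT = −0.76 × (+€76 million) = −€57.76 million.
Expenditure multiplier = 1/(1 − MPC) = 1/(1 − 0.76) = 1/0.24 ≈ 4.167.
The tax multiplier is −c × k ≈ −3.167, so ΔY = k × (−c·ΔT) = (−€57.76 million) / 0.24 ≈ −€241 million.

−€241 million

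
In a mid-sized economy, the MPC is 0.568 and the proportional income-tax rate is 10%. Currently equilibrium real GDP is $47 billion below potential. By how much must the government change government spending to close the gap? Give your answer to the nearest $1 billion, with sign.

Spending multiplier = 1/(1 − c(1−t)) = 1/(1 − 0.568×0.9) = 1/0.4888 ≈ 2.046.
Need ΔY = +$47 billion, so ΔG = ΔY/k = (+$47 billion) × 0.4888 ≈ +$23 billion.
The government should increase government spending by $23 billion.

+$23 billion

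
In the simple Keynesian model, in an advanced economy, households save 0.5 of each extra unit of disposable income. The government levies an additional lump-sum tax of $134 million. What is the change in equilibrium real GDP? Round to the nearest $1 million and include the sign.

−$134 million

MPC = 1 − MPS = 1 − 0.5 = 0.5.
A lump-sum tax change of +$134 million shifts disposable income by −$134 million; first-round consumption changes by −c × ΔT = −0.5 × (+$134 million) = −$67 million.
Expenditure multiplier = 1/(1 − MPC) = 1/(1 − 0.5) = 1/0.5 = 2.
The tax multiplier is −c × k = −1, so ΔY = k × (−c·ΔT) = (−$67 million) / 0.5 = −$134 million.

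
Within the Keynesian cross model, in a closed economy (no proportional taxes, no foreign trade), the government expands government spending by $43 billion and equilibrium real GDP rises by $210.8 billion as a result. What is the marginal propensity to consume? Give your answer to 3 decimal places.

0.796

Implied spending multiplier k = ΔY/ΔG = 210.8/43 ≈ 4.9023.
Since k = 1/(1 − MPC), MPC = 1 − 1/k = 1 − ΔG/ΔY = 1 − 43/210.8 ≈ 0.796.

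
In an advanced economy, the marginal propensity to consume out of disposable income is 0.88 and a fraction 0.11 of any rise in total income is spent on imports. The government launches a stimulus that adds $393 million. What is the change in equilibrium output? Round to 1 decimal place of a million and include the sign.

Spending multiplier = 1/(1 − c + m) = 1/(1 − 0.88 + 0.11) = 1/0.23 ≈ 4.348.
ΔY = k × ΔG = (+$393 million) / 0.23 ≈ +$1,708.7 million.

+$1,708.7 million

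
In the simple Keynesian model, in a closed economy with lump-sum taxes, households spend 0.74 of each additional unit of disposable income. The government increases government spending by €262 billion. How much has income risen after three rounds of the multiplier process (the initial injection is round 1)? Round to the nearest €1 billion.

€599 billion

Round 1 adds ΔG = €262 billion; each later round is MPC = 0.74 times the previous.
After 3 rounds: 262 + 193.88 + 143.4712 = ΔG·(1 − c^3)/(1 − c) = 262 × (1 − 0.405224)/0.26 ≈ €599 billion.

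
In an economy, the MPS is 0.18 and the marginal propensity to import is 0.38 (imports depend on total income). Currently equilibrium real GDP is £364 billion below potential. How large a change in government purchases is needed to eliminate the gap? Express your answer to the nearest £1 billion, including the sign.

+£204 billion

MPC = 1 − MPS = 1 − 0.18 = 0.82.
Spending multiplier = 1/(1 − c + m) = 1/(1 − 0.82 + 0.38) = 1/0.56 ≈ 1.786.
Need ΔY = +£364 billion, so ΔG = ΔY/k = (+£364 billion) × 0.56 ≈ +£204 billion.
The government should increase government purchases by £204 billion.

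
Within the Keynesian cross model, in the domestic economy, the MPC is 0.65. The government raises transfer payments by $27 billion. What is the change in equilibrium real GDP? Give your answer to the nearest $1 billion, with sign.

+$50 billion

The transfer change shifts disposable income by +$27 billion, so first-round consumption changes by c·ΔTR = 0.65 × (+$27 billion) = +$17.55 billion.
Expenditure multiplier = 1/(1 − MPC) = 1/(1 − 0.65) = 1/0.35 ≈ 2.857.
The transfer multiplier is c × k ≈ 1.857, so ΔY = k × (c·ΔTR) = (+$17.55 billion) / 0.35 ≈ +$50 billion.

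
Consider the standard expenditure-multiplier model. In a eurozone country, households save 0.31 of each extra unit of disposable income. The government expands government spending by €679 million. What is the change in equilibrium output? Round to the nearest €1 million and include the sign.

+€2,190 million

MPC = 1 − MPS = 1 − 0.31 = 0.69.
Expenditure multiplier = 1/(1 − MPC) = 1/(1 − 0.69) = 1/0.31 ≈ 3.226.
ΔY = k × ΔG = (+€679 million) / 0.31 ≈ +€2,190 million.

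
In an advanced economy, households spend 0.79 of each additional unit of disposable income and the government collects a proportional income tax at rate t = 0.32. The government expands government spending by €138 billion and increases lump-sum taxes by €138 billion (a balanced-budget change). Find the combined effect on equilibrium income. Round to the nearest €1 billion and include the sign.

+€63 billion

Expenditure multiplier = 1/(1 − c(1−t)) = 1/(1 − 0.79×0.68) = 1/0.4628 ≈ 2.161.
ΔG contributes k·ΔG = (+€138 billion) / 0.4628 ≈ +€298.2 billion.
ΔT of +€138 billion changes first-round spending by −c·ΔT = −€109.02 billion, contributing k·(−c·ΔT) = (−€109.02 billion) / 0.4628 ≈ −€235.6 billion.
Net ΔY = k(ΔG − c·ΔT) = (+€28.98 billion) / 0.4628 ≈ +€63 billion.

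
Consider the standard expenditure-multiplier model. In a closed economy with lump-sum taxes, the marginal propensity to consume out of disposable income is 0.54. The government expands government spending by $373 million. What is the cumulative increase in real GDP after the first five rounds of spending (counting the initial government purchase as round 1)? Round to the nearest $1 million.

Round 1 adds ΔG = $373 million; each later round is MPC = 0.54 times the previous.
After 5 rounds: 373 + 201.42 + 108.7668 + 58.734072 + 31.71639888 = ΔG·(1 − c^5)/(1 − c) = 373 × (1 − 0.0459165024)/0.46 ≈ $774 million.

$774 million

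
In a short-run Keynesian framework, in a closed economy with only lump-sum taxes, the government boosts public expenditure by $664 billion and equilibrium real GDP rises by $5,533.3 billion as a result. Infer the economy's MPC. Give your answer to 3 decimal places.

Implied spending multiplier k = ΔY/ΔG = 5,533.3/664 ≈ 8.3333.
Since k = 1/(1 − MPC), MPC = 1 − 1/k = 1 − ΔG/ΔY = 1 − 664/5,533.3 ≈ 0.880.

0.880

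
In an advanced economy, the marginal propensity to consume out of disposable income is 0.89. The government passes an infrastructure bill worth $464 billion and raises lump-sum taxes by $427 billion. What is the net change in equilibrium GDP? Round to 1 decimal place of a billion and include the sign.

+$763.4 billion

Expenditure multiplier = 1/(1 − MPC) = 1/(1 − 0.89) = 1/0.11 ≈ 9.091.
ΔG contributes k·ΔG = (+$464 billion) / 0.11 ≈ +$4,218.2 billion.
ΔT of +$427 billion changes first-round spending by −c·ΔT = −$380.03 billion, contributing k·(−c·ΔT) = (−$380.03 billion) / 0.11 ≈ −$3,454.8 billion.
Net ΔY = k(ΔG − c·ΔT) = (+$83.97 billion) / 0.11 ≈ +$763.4 billion.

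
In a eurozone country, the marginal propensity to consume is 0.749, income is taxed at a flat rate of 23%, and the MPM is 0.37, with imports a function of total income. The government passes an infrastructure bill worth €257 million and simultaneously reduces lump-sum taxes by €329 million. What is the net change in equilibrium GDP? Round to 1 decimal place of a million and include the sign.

Expenditure multiplier = 1/(1 − c(1−t) + m) = 1/(1 − 0.749×0.77 + 0.37) = 1/0.79327 ≈ 1.261.
ΔG contributes k·ΔG = (+€257 million) / 0.79327 ≈ +€324 million.
ΔT of −€329 million changes first-round spending by −c·ΔT = +€246.421 million, contributing k·(−c·ΔT) = (+€246.421 million) / 0.79327 ≈ +€310.6 million.
Net ΔY = k(ΔG − c·ΔT) = (+€503.421 million) / 0.79327 ≈ +€634.6 million.

+€634.6 million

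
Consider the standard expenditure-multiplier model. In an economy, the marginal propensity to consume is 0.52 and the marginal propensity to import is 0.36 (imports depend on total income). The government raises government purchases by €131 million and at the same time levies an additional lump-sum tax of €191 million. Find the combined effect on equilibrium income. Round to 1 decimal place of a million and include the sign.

+€37.7 million

Expenditure multiplier = 1/(1 − c + m) = 1/(1 − 0.52 + 0.36) = 1/0.84 ≈ 1.19.
ΔG contributes k·ΔG = (+€131 million) / 0.84 ≈ +€156 million.
ΔT of +€191 million changes first-round spending by −c·ΔT = −€99.32 million, contributing k·(−c·ΔT) = (−€99.32 million) / 0.84 ≈ −€118.2 million.
Net ΔY = k(ΔG − c·ΔT) = (+€31.68 million) / 0.84 ≈ +€37.7 million.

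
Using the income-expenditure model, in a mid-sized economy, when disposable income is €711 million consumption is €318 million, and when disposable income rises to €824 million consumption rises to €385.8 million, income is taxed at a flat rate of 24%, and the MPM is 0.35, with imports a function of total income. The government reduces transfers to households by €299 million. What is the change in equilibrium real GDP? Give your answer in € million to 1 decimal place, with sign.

MPC = ΔC/ΔYd = (385.8 − 318)/(824 − 711) = 67.8/113 = 0.6.
The transfer change shifts disposable income by −€299 million, so first-round consumption changes by c·ΔTR = 0.6 × (−€299 million) = −€179.4 million.
Expenditure multiplier = 1/(1 − c(1−t) + m) = 1/(1 − 0.6×0.76 + 0.35) = 1/0.894 ≈ 1.119.
The transfer multiplier is c × k ≈ 0.671, so ΔY = k × (c·ΔTR) = (−€179.4 million) / 0.894 ≈ −€200.7 million.

−€200.7 million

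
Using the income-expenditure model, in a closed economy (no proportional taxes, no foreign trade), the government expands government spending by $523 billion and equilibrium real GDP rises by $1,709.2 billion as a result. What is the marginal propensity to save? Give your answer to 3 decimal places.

0.306

Implied spending multiplier k = ΔY/ΔG = 1,709.2/523 ≈ 3.2681.
Since k = 1/(1 − MPC), MPC = 1 − 1/k = 1 − ΔG/ΔY = 1 − 523/1,709.2 ≈ 0.694.
MPS = 1 − MPC = 0.306.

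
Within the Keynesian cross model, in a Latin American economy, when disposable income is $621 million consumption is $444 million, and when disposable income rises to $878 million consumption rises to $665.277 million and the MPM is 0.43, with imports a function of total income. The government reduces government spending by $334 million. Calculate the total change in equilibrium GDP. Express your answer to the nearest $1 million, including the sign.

MPC = ΔC/ΔYd = (665.277 − 444)/(878 − 621) = 221.277/257 = 0.861.
Expenditure multiplier = 1/(1 − c + m) = 1/(1 − 0.861 + 0.43) = 1/0.569 ≈ 1.757.
ΔY = k × ΔG = (−$334 million) / 0.569 ≈ −$587 million.

−$587 million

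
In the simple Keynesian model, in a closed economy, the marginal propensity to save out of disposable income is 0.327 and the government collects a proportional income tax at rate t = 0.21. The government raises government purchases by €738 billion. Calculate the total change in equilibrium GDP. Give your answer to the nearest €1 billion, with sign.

+€1,576 billion

MPC = 1 − MPS = 1 − 0.327 = 0.673.
Expenditure multiplier = 1/(1 − c(1−t)) = 1/(1 − 0.673×0.79) = 1/0.46833 ≈ 2.135.
ΔY = k × ΔG = (+€738 billion) / 0.46833 ≈ +€1,576 billion.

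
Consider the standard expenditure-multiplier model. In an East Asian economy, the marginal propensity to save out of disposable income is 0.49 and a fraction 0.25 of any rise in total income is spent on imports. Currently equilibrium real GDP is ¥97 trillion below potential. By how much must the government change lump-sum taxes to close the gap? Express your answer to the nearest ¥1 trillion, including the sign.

−¥141 trillion

MPC = 1 − MPS = 1 − 0.49 = 0.51.
Spending multiplier = 1/(1 − c + m) = 1/(1 − 0.51 + 0.25) = 1/0.74 ≈ 1.351.
Tax multiplier = −c·k = −0.51/0.74 ≈ −0.689. Need ΔY = +¥97 trillion, so ΔT = ΔY/(−c·k) = −(+¥97 trillion) × 0.74 / 0.51 ≈ −¥141 trillion.
The government should cut lump-sum taxes by ¥141 trillion.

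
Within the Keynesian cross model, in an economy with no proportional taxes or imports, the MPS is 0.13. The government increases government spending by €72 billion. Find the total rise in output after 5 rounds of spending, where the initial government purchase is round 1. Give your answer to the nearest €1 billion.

€278 billion

MPC = 1 − MPS = 1 − 0.13 = 0.87.
Round 1 adds ΔG = €72 billion; each later round is MPC = 0.87 times the previous.
After 5 rounds: 72 + 62.64 + 54.4968 + 47.412216 + 41.24862792 = ΔG·(1 − c^5)/(1 − c) = 72 × (1 − 0.4984209207)/0.13 ≈ €278 billion.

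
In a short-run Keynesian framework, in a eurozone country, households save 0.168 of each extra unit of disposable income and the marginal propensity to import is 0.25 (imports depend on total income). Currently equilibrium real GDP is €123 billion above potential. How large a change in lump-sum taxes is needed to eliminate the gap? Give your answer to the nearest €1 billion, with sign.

MPC = 1 − MPS = 1 − 0.168 = 0.832.
Spending multiplier = 1/(1 − c + m) = 1/(1 − 0.832 + 0.25) = 1/0.418 ≈ 2.392.
Tax multiplier = −c·k = −0.832/0.418 ≈ −1.99. Need ΔY = −€123 billion, so ΔT = ΔY/(−c·k) = −(−€123 billion) × 0.418 / 0.832 ≈ +€62 billion.
The government should raise lump-sum taxes by €62 billion.

+€62 billion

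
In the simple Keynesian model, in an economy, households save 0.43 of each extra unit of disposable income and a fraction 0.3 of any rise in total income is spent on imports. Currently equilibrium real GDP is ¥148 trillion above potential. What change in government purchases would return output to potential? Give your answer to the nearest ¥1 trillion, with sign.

−¥108 trillion

MPC = 1 − MPS = 1 − 0.43 = 0.57.
Spending multiplier = 1/(1 − c + m) = 1/(1 − 0.57 + 0.3) = 1/0.73 ≈ 1.37.
Need ΔY = −¥148 trillion, so ΔG = ΔY/k = (−¥148 trillion) × 0.73 ≈ −¥108 trillion.
The government should cut government purchases by ¥108 trillion.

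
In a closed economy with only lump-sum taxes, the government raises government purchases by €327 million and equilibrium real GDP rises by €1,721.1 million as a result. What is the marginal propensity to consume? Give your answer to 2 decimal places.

0.81

Implied spending multiplier k = ΔY/ΔG = 1,721.1/327 ≈ 5.2633.
Since k = 1/(1 − MPC), MPC = 1 − 1/k = 1 − ΔG/ΔY = 1 − 327/1,721.1 ≈ 0.81.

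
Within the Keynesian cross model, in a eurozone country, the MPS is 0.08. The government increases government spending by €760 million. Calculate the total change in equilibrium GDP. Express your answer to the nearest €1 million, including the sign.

MPC = 1 − MPS = 1 − 0.08 = 0.92.
Spending multiplier = 1/(1 − MPC) = 1/(1 − 0.92) = 1/0.08 = 12.5.
ΔY = k × ΔG = (+€760 million) / 0.08 = +€9,500 million.

+€9,500 million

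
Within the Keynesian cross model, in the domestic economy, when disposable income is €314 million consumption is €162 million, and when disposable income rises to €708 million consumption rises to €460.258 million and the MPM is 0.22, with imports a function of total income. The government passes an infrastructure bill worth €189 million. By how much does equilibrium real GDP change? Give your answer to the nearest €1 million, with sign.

+€408 million

MPC = ΔC/ΔYd = (460.258 − 162)/(708 − 314) = 298.258/394 = 0.757.
Expenditure multiplier = 1/(1 − c + m) = 1/(1 − 0.757 + 0.22) = 1/0.463 ≈ 2.16.
ΔY = k × ΔG = (+€189 million) / 0.463 ≈ +€408 million.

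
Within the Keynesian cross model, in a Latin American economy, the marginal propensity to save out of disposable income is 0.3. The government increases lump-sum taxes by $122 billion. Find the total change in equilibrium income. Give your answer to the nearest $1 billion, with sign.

−$285 billion

MPC = 1 − MPS = 1 − 0.3 = 0.7.
A lump-sum tax change of +$122 billion shifts disposable income by −$122 billion; first-round consumption changes by −c × ΔT = −0.7 × (+$122 billion) = −$85.4 billion.
Expenditure multiplier = 1/(1 − MPC) = 1/(1 − 0.7) = 1/0.3 ≈ 3.333.
The tax multiplier is −c × k ≈ −2.333, so ΔY = k × (−c·ΔT) = (−$85.4 billion) / 0.3 ≈ −$285 billion.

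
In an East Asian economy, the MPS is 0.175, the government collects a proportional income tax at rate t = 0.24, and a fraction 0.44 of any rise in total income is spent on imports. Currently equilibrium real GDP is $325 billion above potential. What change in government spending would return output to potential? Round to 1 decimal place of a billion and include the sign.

MPC = 1 − MPS = 1 − 0.175 = 0.825.
Spending multiplier = 1/(1 − c(1−t) + m) = 1/(1 − 0.825×0.76 + 0.44) = 1/0.813 ≈ 1.23.
Need ΔY = −$325 billion, so ΔG = ΔY/k = (−$325 billion) × 0.813 ≈ −$264.2 billion.
The government should cut government spending by $264.2 billion.

−$264.2 billion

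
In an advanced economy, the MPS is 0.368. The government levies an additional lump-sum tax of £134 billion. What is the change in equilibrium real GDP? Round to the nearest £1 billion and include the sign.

−£230 billion

MPC = 1 − MPS = 1 − 0.368 = 0.632.
A lump-sum tax change of +£134 billion shifts disposable income by −£134 billion; first-round consumption changes by −c × ΔT = −0.632 × (+£134 billion) = −£84.688 billion.
Expenditure multiplier = 1/(1 − MPC) = 1/(1 − 0.632) = 1/0.368 ≈ 2.717.
The tax multiplier is −c × k ≈ −1.717, so ΔY = k × (−c·ΔT) = (−£84.688 billion) / 0.368 ≈ −£230 billion.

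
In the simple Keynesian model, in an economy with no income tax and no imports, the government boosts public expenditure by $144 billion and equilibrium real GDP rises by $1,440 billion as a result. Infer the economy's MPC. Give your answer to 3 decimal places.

0.900

Implied spending multiplier k = ΔY/ΔG = 1,440/144 = 10.
Since k = 1/(1 − MPC), MPC = 1 − 1/k = 1 − ΔG/ΔY = 1 − 144/1,440 = 0.900.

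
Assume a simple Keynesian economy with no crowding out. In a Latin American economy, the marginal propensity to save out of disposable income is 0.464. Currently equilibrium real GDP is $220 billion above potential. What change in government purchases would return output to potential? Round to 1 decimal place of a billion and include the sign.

−$102.1 billion

MPC = 1 − MPS = 1 − 0.464 = 0.536.
Spending multiplier = 1/(1 − MPC) = 1/(1 − 0.536) = 1/0.464 ≈ 2.155.
Need ΔY = −$220 billion, so ΔG = ΔY/k = (−$220 billion) × 0.464 ≈ −$102.1 billion.
The government should cut government purchases by $102.1 billion.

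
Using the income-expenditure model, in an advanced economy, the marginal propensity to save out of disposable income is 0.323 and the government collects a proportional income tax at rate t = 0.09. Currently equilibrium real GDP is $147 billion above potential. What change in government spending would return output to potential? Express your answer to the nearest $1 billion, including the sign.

MPC = 1 − MPS = 1 − 0.323 = 0.677.
Spending multiplier = 1/(1 − c(1−t)) = 1/(1 − 0.677×0.91) = 1/0.38393 ≈ 2.605.
Need ΔY = −$147 billion, so ΔG = ΔY/k = (−$147 billion) × 0.38393 ≈ −$56 billion.
The government should cut government spending by $56 billion.

−$56 billion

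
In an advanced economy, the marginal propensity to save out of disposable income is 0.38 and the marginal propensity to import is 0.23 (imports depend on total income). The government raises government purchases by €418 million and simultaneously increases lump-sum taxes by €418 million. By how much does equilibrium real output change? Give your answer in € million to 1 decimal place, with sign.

+€260.4 million

MPC = 1 − MPS = 1 − 0.38 = 0.62.
Expenditure multiplier = 1/(1 − c + m) = 1/(1 − 0.62 + 0.23) = 1/0.61 ≈ 1.639.
ΔG contributes k·ΔG = (+€418 million) / 0.61 ≈ +€685.2 million.
ΔT of +€418 million changes first-round spending by −c·ΔT = −€259.16 million, contributing k·(−c·ΔT) = (−€259.16 million) / 0.61 ≈ −€424.9 million.
Net ΔY = k(ΔG − c·ΔT) = (+€158.84 million) / 0.61 ≈ +€260.4 million.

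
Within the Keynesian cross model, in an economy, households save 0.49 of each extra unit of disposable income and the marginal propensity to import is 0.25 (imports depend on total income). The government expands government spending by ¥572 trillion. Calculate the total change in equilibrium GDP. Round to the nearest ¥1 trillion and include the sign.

+¥773 trillion

MPC = 1 − MPS = 1 − 0.49 = 0.51.
Government-spending multiplier = 1/(1 − c + m) = 1/(1 − 0.51 + 0.25) = 1/0.74 ≈ 1.351.
ΔY = k × ΔG = (+¥572 trillion) / 0.74 ≈ +¥773 trillion.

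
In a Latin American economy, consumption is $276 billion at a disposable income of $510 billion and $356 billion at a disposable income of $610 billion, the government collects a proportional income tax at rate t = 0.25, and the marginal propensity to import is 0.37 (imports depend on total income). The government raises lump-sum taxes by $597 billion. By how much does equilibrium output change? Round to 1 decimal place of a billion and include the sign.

MPC = ΔC/ΔYd = (356 − 276)/(610 − 510) = 80/100 = 0.8.
A lump-sum tax change of +$597 billion shifts disposable income by −$597 billion; first-round consumption changes by −c × ΔT = −0.8 × (+$597 billion) = −$477.6 billion.
Expenditure multiplier = 1/(1 − c(1−t) + m) = 1/(1 − 0.8×0.75 + 0.37) = 1/0.77 ≈ 1.299.
The tax multiplier is −c × k ≈ −1.039, so ΔY = k × (−c·ΔT) = (−$477.6 billion) / 0.77 ≈ −$620.3 billion.

−$620.3 billion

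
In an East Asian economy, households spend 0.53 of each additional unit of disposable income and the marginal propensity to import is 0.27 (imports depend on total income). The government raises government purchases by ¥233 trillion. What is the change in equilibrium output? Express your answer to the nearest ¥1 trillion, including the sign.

Spending multiplier = 1/(1 − c + m) = 1/(1 − 0.53 + 0.27) = 1/0.74 ≈ 1.351.
ΔY = k × ΔG = (+¥233 trillion) / 0.74 ≈ +¥315 trillion.

+¥315 trillion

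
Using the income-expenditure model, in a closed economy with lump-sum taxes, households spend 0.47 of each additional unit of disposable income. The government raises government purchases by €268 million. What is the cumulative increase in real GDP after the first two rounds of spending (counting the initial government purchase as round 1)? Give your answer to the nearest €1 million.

Round 1 adds ΔG = €268 million; each later round is MPC = 0.47 times the previous.
After 2 rounds: 268 + 125.96 = ΔG·(1 − c^2)/(1 − c) = 268 × (1 − 0.2209)/0.53 ≈ €394 million.

€394 million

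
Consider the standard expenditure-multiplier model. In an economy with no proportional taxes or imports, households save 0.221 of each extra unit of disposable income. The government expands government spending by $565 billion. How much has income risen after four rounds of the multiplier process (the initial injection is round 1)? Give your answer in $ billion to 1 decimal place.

$1,615.1 billion

MPC = 1 − MPS = 1 − 0.221 = 0.779.
Round 1 adds ΔG = $565 billion; each later round is MPC = 0.779 times the previous.
After 4 rounds: 565 + 440.135 + 342.865165 + 267.091963535 = ΔG·(1 − c^4)/(1 − c) = 565 × (1 − 0.368255999281)/0.221 ≈ $1,615.1 billion.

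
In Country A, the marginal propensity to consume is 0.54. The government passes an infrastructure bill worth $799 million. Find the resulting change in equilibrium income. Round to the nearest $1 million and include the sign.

Government-spending multiplier = 1/(1 − MPC) = 1/(1 − 0.54) = 1/0.46 ≈ 2.174.
ΔY = k × ΔG = (+$799 million) / 0.46 ≈ +$1,737 million.

+$1,737 million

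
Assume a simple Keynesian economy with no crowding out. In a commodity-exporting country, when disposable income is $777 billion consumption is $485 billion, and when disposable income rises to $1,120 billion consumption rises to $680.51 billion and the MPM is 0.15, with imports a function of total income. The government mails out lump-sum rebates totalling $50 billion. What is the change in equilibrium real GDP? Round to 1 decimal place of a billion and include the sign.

MPC = ΔC/ΔYd = (680.51 − 485)/(1,120 − 777) = 195.51/343 = 0.57.
A lump-sum tax change of −$50 billion shifts disposable income by +$50 billion; first-round consumption changes by −c × ΔT = −0.57 × (−$50 billion) = +$28.5 billion.
Expenditure multiplier = 1/(1 − c + m) = 1/(1 − 0.57 + 0.15) = 1/0.58 ≈ 1.724.
The tax multiplier is −c × k ≈ −0.983, so ΔY = k × (−c·ΔT) = (+$28.5 billion) / 0.58 ≈ +$49.1 billion.

+$49.1 billion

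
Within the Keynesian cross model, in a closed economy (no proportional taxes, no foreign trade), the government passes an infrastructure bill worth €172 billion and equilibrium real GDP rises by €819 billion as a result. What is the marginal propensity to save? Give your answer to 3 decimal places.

Implied spending multiplier k = ΔY/ΔG = 819/172 ≈ 4.7616.
Since k = 1/(1 − MPC), MPC = 1 − 1/k = 1 − ΔG/ΔY = 1 − 172/819 ≈ 0.790.
MPS = 1 − MPC = 0.210.

0.210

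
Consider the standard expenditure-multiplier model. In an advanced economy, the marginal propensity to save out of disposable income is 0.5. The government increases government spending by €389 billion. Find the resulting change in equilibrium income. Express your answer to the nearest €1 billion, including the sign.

MPC = 1 − MPS = 1 − 0.5 = 0.5.
Expenditure multiplier = 1/(1 − MPC) = 1/(1 − 0.5) = 1/0.5 = 2.
ΔY = k × ΔG = (+€389 billion) / 0.5 = +€778 billion.

+€778 billion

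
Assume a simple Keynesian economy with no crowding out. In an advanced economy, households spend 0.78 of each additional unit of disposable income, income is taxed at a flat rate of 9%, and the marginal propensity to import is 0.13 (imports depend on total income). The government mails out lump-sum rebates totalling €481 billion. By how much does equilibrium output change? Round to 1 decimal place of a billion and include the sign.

+€892.9 billion

A lump-sum tax change of −€481 billion shifts disposable income by +€481 billion; first-round consumption changes by −c × ΔT = −0.78 × (−€481 billion) = +€375.18 billion.
Expenditure multiplier = 1/(1 − c(1−t) + m) = 1/(1 − 0.78×0.91 + 0.13) = 1/0.4202 ≈ 2.38.
The tax multiplier is −c × k ≈ −1.856, so ΔY = k × (−c·ΔT) = (+€375.18 billion) / 0.4202 ≈ +€892.9 billion.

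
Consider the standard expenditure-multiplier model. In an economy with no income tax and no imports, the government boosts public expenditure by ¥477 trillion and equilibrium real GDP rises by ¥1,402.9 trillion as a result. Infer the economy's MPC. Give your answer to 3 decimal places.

0.660

Implied spending multiplier k = ΔY/ΔG = 1,402.9/477 ≈ 2.9411.
Since k = 1/(1 − MPC), MPC = 1 − 1/k = 1 − ΔG/ΔY = 1 − 477/1,402.9 ≈ 0.660.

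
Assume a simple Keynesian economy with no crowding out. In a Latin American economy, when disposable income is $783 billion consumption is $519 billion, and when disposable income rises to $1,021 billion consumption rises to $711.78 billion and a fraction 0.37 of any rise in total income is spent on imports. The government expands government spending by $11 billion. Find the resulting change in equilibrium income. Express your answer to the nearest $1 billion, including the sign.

+$20 billion

MPC = ΔC/ΔYd = (711.78 − 519)/(1,021 − 783) = 192.78/238 = 0.81.
Government-spending multiplier = 1/(1 − c + m) = 1/(1 − 0.81 + 0.37) = 1/0.56 ≈ 1.786.
ΔY = k × ΔG = (+$11 billion) / 0.56 ≈ +$20 billion.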